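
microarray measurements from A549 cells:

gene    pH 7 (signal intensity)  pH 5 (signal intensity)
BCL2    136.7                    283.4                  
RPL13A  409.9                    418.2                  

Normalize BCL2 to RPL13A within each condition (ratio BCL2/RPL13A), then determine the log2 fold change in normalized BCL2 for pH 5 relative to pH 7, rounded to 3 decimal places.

1.023

BCL2/RPL13A (pH 7) = 136.7 / 409.9 = 0.3335
BCL2/RPL13A (pH 5) = 283.4 / 418.2 = 0.67767
Fold change = 0.67767 / 0.3335 = 2.0320
log2(2.0320) = 1.0229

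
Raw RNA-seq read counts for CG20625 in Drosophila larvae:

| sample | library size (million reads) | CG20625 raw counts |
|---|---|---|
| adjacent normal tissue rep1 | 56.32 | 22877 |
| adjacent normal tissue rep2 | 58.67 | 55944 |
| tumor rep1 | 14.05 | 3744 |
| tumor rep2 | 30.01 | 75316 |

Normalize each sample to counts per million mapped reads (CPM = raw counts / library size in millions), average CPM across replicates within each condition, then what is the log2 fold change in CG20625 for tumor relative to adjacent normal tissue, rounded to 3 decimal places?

CPM(adjacent normal tissue rep1) = 22877 / 56.32 = 406.1967
CPM(adjacent normal tissue rep2) = 55944 / 58.67 = 953.5367
CPM(tumor rep1) = 3744 / 14.05 = 266.4769
CPM(tumor rep2) = 75316 / 30.01 = 2509.6968
mean CPM(adjacent normal tissue) = 679.8667; mean CPM(tumor) = 1388.0868
Fold change = 1388.0868 / 679.8667 = 2.04170
log2(2.04170) = 1.0298

1.030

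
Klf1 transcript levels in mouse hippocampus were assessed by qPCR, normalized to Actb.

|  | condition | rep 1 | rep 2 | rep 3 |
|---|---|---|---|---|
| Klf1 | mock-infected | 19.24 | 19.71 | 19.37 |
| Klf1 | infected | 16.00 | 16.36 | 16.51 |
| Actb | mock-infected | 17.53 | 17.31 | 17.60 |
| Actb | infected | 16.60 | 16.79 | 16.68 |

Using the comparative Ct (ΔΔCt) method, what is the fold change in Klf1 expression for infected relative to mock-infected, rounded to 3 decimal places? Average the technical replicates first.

Mean Ct: Klf1 mock-infected 19.440; Klf1 infected 16.290; Actb mock-infected 17.480; Actb infected 16.690
ΔCt(mock-infected) = 19.440 − 17.480 = 1.960
ΔCt(infected) = 16.290 − 16.690 = -0.400
ΔΔCt = -0.400 − 1.960 = -2.360
Fold change = 2^(−(-2.360)) = 2^2.360 = 5.1337

5.134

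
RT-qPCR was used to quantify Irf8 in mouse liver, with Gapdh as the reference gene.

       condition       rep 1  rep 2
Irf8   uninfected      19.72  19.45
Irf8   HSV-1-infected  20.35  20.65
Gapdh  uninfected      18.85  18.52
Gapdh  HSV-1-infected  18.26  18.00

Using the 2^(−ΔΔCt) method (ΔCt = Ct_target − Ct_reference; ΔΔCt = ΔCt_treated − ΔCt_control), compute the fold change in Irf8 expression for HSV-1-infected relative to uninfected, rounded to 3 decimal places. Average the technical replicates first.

0.361

Mean Ct: Irf8 uninfected 19.585; Irf8 HSV-1-infected 20.500; Gapdh uninfected 18.685; Gapdh HSV-1-infected 18.130
ΔCt(uninfected) = 19.585 − 18.685 = 0.900
ΔCt(HSV-1-infected) = 20.500 − 18.130 = 2.370
ΔΔCt = 2.370 − 0.900 = 1.470
Fold change = 2^(−1.470) = 0.3610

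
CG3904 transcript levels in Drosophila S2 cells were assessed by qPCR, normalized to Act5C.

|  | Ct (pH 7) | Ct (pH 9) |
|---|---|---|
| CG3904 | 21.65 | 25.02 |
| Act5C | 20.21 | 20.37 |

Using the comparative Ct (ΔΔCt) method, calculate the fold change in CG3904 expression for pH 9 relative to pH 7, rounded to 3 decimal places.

0.108

ΔCt(pH 7) = 21.650 − 20.210 = 1.440
ΔCt(pH 9) = 25.020 − 20.370 = 4.650
ΔΔCt = 4.650 − 1.440 = 3.210
Fold change = 2^(−3.210) = 0.1081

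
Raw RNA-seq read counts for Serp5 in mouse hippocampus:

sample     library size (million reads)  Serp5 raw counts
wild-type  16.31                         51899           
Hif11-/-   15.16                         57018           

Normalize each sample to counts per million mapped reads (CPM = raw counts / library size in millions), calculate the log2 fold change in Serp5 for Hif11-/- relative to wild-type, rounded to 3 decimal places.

0.241

CPM(wild-type) = 51899 / 16.31 = 3182.0356
CPM(Hif11-/-) = 57018 / 15.16 = 3761.0818
Fold change = 3761.0818 / 3182.0356 = 1.18197
log2(1.18197) = 0.2412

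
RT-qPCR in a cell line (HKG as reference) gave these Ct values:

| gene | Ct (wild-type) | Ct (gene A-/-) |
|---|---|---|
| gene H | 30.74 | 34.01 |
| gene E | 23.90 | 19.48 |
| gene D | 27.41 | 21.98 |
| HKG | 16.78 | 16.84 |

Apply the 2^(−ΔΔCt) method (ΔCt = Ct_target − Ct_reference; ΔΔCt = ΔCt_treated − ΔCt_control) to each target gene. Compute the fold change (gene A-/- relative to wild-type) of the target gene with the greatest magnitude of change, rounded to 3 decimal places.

44.942

gene H: ΔΔCt = (34.01−16.84) − (30.74−16.78) = 17.17 − 13.96 = 3.21; fold change = 2^-3.21 = 0.108
gene E: ΔΔCt = (19.48−16.84) − (23.90−16.78) = 2.64 − 7.12 = -4.48; fold change = 2^4.48 = 22.316
gene D: ΔΔCt = (21.98−16.84) − (27.41−16.78) = 5.14 − 10.63 = -5.49; fold change = 2^5.49 = 44.942
gene D has the largest |ΔΔCt| = 5.49.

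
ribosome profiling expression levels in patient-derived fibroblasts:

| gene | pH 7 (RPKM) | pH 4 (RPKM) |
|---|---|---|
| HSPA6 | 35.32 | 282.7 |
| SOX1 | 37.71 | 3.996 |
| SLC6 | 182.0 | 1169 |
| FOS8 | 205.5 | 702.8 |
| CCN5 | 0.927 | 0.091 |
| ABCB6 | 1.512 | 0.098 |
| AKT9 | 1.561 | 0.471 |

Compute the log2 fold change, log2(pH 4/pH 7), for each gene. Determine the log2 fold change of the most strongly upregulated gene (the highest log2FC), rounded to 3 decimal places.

log2(282.7/35.32) = 3.001  (HSPA6)
log2(3.996/37.71) = -3.238  (SOX1)
log2(1169/182.0) = 2.683  (SLC6)
log2(702.8/205.5) = 1.774  (FOS8)
log2(0.091/0.927) = -3.349  (CCN5)
log2(0.098/1.512) = -3.948  (ABCB6)
log2(0.471/1.561) = -1.729  (AKT9)
HSPA6 is most strongly upregulated.

3.001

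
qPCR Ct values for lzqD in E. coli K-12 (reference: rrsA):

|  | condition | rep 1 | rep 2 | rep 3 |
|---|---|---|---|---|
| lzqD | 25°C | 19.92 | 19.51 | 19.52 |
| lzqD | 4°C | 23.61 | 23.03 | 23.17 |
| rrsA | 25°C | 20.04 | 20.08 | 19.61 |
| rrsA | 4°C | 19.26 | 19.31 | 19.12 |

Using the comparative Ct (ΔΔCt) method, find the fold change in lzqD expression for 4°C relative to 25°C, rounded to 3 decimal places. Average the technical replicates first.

Mean Ct: lzqD 25°C 19.650; lzqD 4°C 23.270; rrsA 25°C 19.910; rrsA 4°C 19.230
ΔCt(25°C) = 19.650 − 19.910 = -0.260
ΔCt(4°C) = 23.270 − 19.230 = 4.040
ΔΔCt = 4.040 − (-0.260) = 4.300
Fold change = 2^(−4.300) = 0.0508

0.051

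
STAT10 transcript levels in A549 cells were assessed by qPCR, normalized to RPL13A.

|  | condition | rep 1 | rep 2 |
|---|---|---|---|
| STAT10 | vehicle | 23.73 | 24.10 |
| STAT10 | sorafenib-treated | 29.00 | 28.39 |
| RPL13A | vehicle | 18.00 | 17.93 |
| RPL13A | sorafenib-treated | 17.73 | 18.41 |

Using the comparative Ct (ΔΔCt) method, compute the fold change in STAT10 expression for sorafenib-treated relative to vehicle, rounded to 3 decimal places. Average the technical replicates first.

Mean Ct: STAT10 vehicle 23.915; STAT10 sorafenib-treated 28.695; RPL13A vehicle 17.965; RPL13A sorafenib-treated 18.070
ΔCt(vehicle) = 23.915 − 17.965 = 5.950
ΔCt(sorafenib-treated) = 28.695 − 18.070 = 10.625
ΔΔCt = 10.625 − 5.950 = 4.675
Fold change = 2^(−4.675) = 0.0391

0.039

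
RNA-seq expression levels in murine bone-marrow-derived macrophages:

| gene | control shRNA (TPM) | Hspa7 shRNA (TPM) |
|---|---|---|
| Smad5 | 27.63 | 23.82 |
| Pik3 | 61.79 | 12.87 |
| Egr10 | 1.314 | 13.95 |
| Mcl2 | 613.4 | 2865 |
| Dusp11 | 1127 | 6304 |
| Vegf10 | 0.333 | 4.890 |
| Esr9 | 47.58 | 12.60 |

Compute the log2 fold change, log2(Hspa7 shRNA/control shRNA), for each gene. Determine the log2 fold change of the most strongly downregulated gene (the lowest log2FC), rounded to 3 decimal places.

-2.263

log2(23.82/27.63) = -0.214  (Smad5)
log2(12.87/61.79) = -2.263  (Pik3)
log2(13.95/1.314) = 3.408  (Egr10)
log2(2865/613.4) = 2.224  (Mcl2)
log2(6304/1127) = 2.484  (Dusp11)
log2(4.890/0.333) = 3.876  (Vegf10)
log2(12.60/47.58) = -1.917  (Esr9)
Pik3 is most strongly downregulated.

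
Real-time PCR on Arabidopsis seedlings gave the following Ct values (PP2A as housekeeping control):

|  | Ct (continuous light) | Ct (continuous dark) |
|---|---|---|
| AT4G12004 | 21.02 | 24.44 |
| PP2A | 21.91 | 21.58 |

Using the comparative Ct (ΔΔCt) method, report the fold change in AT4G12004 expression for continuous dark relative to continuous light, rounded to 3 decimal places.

ΔCt(continuous light) = 21.020 − 21.910 = -0.890
ΔCt(continuous dark) = 24.440 − 21.580 = 2.860
ΔΔCt = 2.860 − (-0.890) = 3.750
Fold change = 2^(−3.750) = 0.0743

0.074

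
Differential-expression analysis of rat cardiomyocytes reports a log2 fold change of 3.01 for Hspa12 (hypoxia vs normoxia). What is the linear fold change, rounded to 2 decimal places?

8.06

Fold change = 2^(3.01) = 8.056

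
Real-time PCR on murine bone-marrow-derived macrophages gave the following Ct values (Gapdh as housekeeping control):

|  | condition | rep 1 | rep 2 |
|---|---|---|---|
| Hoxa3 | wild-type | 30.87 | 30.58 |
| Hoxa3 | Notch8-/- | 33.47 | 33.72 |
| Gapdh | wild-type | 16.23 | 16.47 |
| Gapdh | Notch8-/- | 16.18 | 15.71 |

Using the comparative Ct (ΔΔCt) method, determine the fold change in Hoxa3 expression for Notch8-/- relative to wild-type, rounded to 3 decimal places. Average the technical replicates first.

Mean Ct: Hoxa3 wild-type 30.725; Hoxa3 Notch8-/- 33.595; Gapdh wild-type 16.350; Gapdh Notch8-/- 15.945
ΔCt(wild-type) = 30.725 − 16.350 = 14.375
ΔCt(Notch8-/-) = 33.595 − 15.945 = 17.650
ΔΔCt = 17.650 − 14.375 = 3.275
Fold change = 2^(−3.275) = 0.1033

0.103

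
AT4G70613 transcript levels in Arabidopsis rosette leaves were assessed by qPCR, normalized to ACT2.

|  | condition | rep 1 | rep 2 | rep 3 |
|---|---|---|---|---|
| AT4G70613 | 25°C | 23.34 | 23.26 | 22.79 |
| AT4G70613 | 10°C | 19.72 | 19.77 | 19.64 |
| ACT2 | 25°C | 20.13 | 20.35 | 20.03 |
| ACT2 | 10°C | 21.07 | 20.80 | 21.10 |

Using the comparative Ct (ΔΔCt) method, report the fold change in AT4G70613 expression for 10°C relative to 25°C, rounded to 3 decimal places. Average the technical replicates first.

18.896

Mean Ct: AT4G70613 25°C 23.130; AT4G70613 10°C 19.710; ACT2 25°C 20.170; ACT2 10°C 20.990
ΔCt(25°C) = 23.130 − 20.170 = 2.960
ΔCt(10°C) = 19.710 − 20.990 = -1.280
ΔΔCt = -1.280 − 2.960 = -4.240
Fold change = 2^(−(-4.240)) = 2^4.240 = 18.8959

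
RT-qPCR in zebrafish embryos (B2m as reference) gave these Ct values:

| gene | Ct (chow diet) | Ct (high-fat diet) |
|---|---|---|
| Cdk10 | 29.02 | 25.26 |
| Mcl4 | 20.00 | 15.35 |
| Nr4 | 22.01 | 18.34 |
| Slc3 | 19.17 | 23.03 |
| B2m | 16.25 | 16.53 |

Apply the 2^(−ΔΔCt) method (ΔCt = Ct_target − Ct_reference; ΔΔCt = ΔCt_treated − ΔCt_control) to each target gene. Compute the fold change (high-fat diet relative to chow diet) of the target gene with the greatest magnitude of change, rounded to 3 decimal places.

Cdk10: ΔΔCt = (25.26−16.53) − (29.02−16.25) = 8.73 − 12.77 = -4.04; fold change = 2^4.04 = 16.450
Mcl4: ΔΔCt = (15.35−16.53) − (20.00−16.25) = -1.18 − 3.75 = -4.93; fold change = 2^4.93 = 30.484
Nr4: ΔΔCt = (18.34−16.53) − (22.01−16.25) = 1.81 − 5.76 = -3.95; fold change = 2^3.95 = 15.455
Slc3: ΔΔCt = (23.03−16.53) − (19.17−16.25) = 6.50 − 2.92 = 3.58; fold change = 2^-3.58 = 0.084
Mcl4 has the largest |ΔΔCt| = 4.93.

30.484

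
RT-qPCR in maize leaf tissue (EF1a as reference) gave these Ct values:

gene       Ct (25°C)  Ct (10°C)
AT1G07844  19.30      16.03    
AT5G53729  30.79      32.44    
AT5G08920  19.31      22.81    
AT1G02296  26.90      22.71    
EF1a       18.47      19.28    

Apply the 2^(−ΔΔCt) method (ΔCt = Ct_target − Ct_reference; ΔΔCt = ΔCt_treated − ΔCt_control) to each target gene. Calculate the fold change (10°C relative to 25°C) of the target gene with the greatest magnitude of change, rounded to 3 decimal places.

AT1G07844: ΔΔCt = (16.03−19.28) − (19.30−18.47) = -3.25 − 0.83 = -4.08; fold change = 2^4.08 = 16.912
AT5G53729: ΔΔCt = (32.44−19.28) − (30.79−18.47) = 13.16 − 12.32 = 0.84; fold change = 2^-0.84 = 0.559
AT5G08920: ΔΔCt = (22.81−19.28) − (19.31−18.47) = 3.53 − 0.84 = 2.69; fold change = 2^-2.69 = 0.155
AT1G02296: ΔΔCt = (22.71−19.28) − (26.90−18.47) = 3.43 − 8.43 = -5.00; fold change = 2^5.00 = 32.000
AT1G02296 has the largest |ΔΔCt| = 5.00.

32.000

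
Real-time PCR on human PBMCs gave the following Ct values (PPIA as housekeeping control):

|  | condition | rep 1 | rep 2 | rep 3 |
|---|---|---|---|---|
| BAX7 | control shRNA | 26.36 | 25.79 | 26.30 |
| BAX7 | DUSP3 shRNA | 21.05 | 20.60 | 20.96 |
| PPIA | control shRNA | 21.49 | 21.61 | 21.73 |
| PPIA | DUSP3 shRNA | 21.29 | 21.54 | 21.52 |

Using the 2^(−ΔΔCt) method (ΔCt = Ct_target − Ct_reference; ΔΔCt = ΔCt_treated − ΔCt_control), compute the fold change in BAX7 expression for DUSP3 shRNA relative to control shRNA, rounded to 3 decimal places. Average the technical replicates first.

Mean Ct: BAX7 control shRNA 26.150; BAX7 DUSP3 shRNA 20.870; PPIA control shRNA 21.610; PPIA DUSP3 shRNA 21.450
ΔCt(control shRNA) = 26.150 − 21.610 = 4.540
ΔCt(DUSP3 shRNA) = 20.870 − 21.450 = -0.580
ΔΔCt = -0.580 − 4.540 = -5.120
Fold change = 2^(−(-5.120)) = 2^5.120 = 34.7755

34.776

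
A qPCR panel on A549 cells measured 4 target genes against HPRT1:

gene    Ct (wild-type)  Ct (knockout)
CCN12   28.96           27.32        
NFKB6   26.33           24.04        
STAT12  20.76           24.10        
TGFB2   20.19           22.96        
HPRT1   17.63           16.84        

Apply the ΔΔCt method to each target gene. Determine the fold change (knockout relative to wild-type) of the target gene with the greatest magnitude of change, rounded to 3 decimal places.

CCN12: ΔΔCt = (27.32−16.84) − (28.96−17.63) = 10.48 − 11.33 = -0.85; fold change = 2^0.85 = 1.803
NFKB6: ΔΔCt = (24.04−16.84) − (26.33−17.63) = 7.20 − 8.70 = -1.50; fold change = 2^1.50 = 2.828
STAT12: ΔΔCt = (24.10−16.84) − (20.76−17.63) = 7.26 − 3.13 = 4.13; fold change = 2^-4.13 = 0.057
TGFB2: ΔΔCt = (22.96−16.84) − (20.19−17.63) = 6.12 − 2.56 = 3.56; fold change = 2^-3.56 = 0.085
STAT12 has the largest |ΔΔCt| = 4.13.

0.057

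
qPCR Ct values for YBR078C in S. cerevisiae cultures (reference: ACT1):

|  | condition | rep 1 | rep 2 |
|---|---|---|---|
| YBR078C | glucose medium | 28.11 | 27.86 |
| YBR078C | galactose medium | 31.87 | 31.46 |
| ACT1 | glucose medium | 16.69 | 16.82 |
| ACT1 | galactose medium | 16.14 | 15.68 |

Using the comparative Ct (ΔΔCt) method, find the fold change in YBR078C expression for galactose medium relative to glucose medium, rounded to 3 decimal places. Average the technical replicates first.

Mean Ct: YBR078C glucose medium 27.985; YBR078C galactose medium 31.665; ACT1 glucose medium 16.755; ACT1 galactose medium 15.910
ΔCt(glucose medium) = 27.985 − 16.755 = 11.230
ΔCt(galactose medium) = 31.665 − 15.910 = 15.755
ΔΔCt = 15.755 − 11.230 = 4.525
Fold change = 2^(−4.525) = 0.0434

0.043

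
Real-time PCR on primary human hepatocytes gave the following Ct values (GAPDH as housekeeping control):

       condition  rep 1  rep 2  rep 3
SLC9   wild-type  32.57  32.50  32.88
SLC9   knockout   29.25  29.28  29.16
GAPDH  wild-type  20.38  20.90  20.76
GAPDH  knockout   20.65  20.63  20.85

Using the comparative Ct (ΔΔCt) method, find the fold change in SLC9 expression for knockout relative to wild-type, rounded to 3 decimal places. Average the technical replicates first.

Mean Ct: SLC9 wild-type 32.650; SLC9 knockout 29.230; GAPDH wild-type 20.680; GAPDH knockout 20.710
ΔCt(wild-type) = 32.650 − 20.680 = 11.970
ΔCt(knockout) = 29.230 − 20.710 = 8.520
ΔΔCt = 8.520 − 11.970 = -3.450
Fold change = 2^(−(-3.450)) = 2^3.450 = 10.9283

10.928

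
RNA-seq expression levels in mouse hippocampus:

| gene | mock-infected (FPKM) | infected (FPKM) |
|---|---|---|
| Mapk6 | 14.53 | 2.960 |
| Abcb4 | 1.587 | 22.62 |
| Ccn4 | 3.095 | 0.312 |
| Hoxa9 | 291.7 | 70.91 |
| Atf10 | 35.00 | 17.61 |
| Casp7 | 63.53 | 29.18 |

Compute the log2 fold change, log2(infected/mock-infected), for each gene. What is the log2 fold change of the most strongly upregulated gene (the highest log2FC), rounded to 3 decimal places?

3.833

log2(2.960/14.53) = -2.295  (Mapk6)
log2(22.62/1.587) = 3.833  (Abcb4)
log2(0.312/3.095) = -3.310  (Ccn4)
log2(70.91/291.7) = -2.040  (Hoxa9)
log2(17.61/35.00) = -0.991  (Atf10)
log2(29.18/63.53) = -1.122  (Casp7)
Abcb4 is most strongly upregulated.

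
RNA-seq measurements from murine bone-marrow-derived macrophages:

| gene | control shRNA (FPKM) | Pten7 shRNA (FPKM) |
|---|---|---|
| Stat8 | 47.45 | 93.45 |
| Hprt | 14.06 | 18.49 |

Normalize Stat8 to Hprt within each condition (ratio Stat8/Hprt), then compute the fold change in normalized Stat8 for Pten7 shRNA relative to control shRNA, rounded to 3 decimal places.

Stat8/Hprt (control shRNA) = 47.45 / 14.06 = 3.3748
Stat8/Hprt (Pten7 shRNA) = 93.45 / 18.49 = 5.0541
Fold change = 5.0541 / 3.3748 = 1.4976

1.498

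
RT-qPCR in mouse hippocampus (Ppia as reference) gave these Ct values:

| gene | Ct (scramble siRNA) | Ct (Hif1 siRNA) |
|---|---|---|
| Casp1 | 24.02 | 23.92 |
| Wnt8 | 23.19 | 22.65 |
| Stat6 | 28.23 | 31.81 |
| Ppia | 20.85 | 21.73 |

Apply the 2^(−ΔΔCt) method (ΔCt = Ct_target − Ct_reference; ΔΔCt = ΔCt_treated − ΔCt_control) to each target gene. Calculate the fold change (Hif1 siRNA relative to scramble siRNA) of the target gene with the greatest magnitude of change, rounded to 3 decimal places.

0.154

Casp1: ΔΔCt = (23.92−21.73) − (24.02−20.85) = 2.19 − 3.17 = -0.98; fold change = 2^0.98 = 1.972
Wnt8: ΔΔCt = (22.65−21.73) − (23.19−20.85) = 0.92 − 2.34 = -1.42; fold change = 2^1.42 = 2.676
Stat6: ΔΔCt = (31.81−21.73) − (28.23−20.85) = 10.08 − 7.38 = 2.70; fold change = 2^-2.70 = 0.154
Stat6 has the largest |ΔΔCt| = 2.70.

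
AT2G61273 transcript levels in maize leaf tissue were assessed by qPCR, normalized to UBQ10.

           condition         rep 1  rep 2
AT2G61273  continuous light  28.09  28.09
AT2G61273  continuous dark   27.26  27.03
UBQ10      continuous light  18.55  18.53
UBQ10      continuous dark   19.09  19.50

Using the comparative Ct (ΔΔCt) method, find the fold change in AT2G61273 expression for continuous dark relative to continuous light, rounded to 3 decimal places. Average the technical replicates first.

Mean Ct: AT2G61273 continuous light 28.090; AT2G61273 continuous dark 27.145; UBQ10 continuous light 18.540; UBQ10 continuous dark 19.295
ΔCt(continuous light) = 28.090 − 18.540 = 9.550
ΔCt(continuous dark) = 27.145 − 19.295 = 7.850
ΔΔCt = 7.850 − 9.550 = -1.700
Fold change = 2^(−(-1.700)) = 2^1.700 = 3.2490

3.249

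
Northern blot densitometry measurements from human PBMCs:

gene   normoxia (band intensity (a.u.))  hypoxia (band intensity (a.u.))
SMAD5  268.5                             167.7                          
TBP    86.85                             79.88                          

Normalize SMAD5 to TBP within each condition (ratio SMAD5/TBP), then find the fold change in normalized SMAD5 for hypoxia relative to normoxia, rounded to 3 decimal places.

0.679

SMAD5/TBP (normoxia) = 268.5 / 86.85 = 3.0915
SMAD5/TBP (hypoxia) = 167.7 / 79.88 = 2.0994
Fold change = 2.0994 / 3.0915 = 0.6791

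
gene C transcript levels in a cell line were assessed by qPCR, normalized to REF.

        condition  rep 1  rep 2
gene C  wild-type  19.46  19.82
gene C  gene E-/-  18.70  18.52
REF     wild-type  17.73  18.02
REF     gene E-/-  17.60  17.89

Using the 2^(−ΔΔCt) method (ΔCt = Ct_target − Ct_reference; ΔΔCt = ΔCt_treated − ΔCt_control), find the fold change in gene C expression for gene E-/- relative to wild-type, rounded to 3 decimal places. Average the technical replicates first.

Mean Ct: gene C wild-type 19.640; gene C gene E-/- 18.610; REF wild-type 17.875; REF gene E-/- 17.745
ΔCt(wild-type) = 19.640 − 17.875 = 1.765
ΔCt(gene E-/-) = 18.610 − 17.745 = 0.865
ΔΔCt = 0.865 − 1.765 = -0.900
Fold change = 2^(−(-0.900)) = 2^0.900 = 1.8661

1.866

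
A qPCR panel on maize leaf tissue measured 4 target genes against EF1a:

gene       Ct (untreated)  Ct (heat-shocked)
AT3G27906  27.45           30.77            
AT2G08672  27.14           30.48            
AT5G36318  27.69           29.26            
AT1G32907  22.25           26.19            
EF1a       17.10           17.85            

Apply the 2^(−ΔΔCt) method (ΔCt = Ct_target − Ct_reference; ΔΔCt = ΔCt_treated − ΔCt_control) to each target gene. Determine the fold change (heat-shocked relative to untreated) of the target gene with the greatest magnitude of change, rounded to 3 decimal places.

AT3G27906: ΔΔCt = (30.77−17.85) − (27.45−17.10) = 12.92 − 10.35 = 2.57; fold change = 2^-2.57 = 0.168
AT2G08672: ΔΔCt = (30.48−17.85) − (27.14−17.10) = 12.63 − 10.04 = 2.59; fold change = 2^-2.59 = 0.166
AT5G36318: ΔΔCt = (29.26−17.85) − (27.69−17.10) = 11.41 − 10.59 = 0.82; fold change = 2^-0.82 = 0.566
AT1G32907: ΔΔCt = (26.19−17.85) − (22.25−17.10) = 8.34 − 5.15 = 3.19; fold change = 2^-3.19 = 0.110
AT1G32907 has the largest |ΔΔCt| = 3.19.

0.110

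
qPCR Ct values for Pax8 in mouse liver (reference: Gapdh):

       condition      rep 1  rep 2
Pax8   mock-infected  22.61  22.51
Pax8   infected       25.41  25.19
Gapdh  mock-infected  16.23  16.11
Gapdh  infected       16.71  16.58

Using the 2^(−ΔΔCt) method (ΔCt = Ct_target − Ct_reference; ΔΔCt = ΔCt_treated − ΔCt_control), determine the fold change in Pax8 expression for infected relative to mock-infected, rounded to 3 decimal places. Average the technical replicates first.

0.208

Mean Ct: Pax8 mock-infected 22.560; Pax8 infected 25.300; Gapdh mock-infected 16.170; Gapdh infected 16.645
ΔCt(mock-infected) = 22.560 − 16.170 = 6.390
ΔCt(infected) = 25.300 − 16.645 = 8.655
ΔΔCt = 8.655 − 6.390 = 2.265
Fold change = 2^(−2.265) = 0.2080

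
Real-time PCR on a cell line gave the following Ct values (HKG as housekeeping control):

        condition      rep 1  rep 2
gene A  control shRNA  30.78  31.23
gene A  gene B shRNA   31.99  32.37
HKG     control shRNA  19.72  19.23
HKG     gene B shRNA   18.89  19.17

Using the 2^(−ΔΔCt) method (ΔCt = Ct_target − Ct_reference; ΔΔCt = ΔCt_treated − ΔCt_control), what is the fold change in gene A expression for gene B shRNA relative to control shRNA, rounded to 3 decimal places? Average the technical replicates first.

0.325

Mean Ct: gene A control shRNA 31.005; gene A gene B shRNA 32.180; HKG control shRNA 19.475; HKG gene B shRNA 19.030
ΔCt(control shRNA) = 31.005 − 19.475 = 11.530
ΔCt(gene B shRNA) = 32.180 − 19.030 = 13.150
ΔΔCt = 13.150 − 11.530 = 1.620
Fold change = 2^(−1.620) = 0.3253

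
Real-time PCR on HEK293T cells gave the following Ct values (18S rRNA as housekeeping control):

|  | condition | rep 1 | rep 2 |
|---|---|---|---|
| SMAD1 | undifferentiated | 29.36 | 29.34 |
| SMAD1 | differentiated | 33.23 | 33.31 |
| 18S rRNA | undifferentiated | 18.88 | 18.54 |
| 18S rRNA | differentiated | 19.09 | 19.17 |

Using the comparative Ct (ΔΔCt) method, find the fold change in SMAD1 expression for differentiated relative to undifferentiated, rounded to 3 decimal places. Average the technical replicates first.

0.088

Mean Ct: SMAD1 undifferentiated 29.350; SMAD1 differentiated 33.270; 18S rRNA undifferentiated 18.710; 18S rRNA differentiated 19.130
ΔCt(undifferentiated) = 29.350 − 18.710 = 10.640
ΔCt(differentiated) = 33.270 − 19.130 = 14.140
ΔΔCt = 14.140 − 10.640 = 3.500
Fold change = 2^(−3.500) = 0.0884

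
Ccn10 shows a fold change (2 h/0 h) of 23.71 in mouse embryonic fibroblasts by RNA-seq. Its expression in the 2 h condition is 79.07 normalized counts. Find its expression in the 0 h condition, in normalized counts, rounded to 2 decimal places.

3.33

0 h expression = 79.07 / 23.71 = 3.33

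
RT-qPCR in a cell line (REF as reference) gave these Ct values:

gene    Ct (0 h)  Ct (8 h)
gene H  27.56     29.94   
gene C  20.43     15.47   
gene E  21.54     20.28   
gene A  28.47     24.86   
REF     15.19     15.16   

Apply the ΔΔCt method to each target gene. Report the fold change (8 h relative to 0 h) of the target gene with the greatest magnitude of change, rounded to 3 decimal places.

30.484

gene H: ΔΔCt = (29.94−15.16) − (27.56−15.19) = 14.78 − 12.37 = 2.41; fold change = 2^-2.41 = 0.188
gene C: ΔΔCt = (15.47−15.16) − (20.43−15.19) = 0.31 − 5.24 = -4.93; fold change = 2^4.93 = 30.484
gene E: ΔΔCt = (20.28−15.16) − (21.54−15.19) = 5.12 − 6.35 = -1.23; fold change = 2^1.23 = 2.346
gene A: ΔΔCt = (24.86−15.16) − (28.47−15.19) = 9.70 − 13.28 = -3.58; fold change = 2^3.58 = 11.959
gene C has the largest |ΔΔCt| = 4.93.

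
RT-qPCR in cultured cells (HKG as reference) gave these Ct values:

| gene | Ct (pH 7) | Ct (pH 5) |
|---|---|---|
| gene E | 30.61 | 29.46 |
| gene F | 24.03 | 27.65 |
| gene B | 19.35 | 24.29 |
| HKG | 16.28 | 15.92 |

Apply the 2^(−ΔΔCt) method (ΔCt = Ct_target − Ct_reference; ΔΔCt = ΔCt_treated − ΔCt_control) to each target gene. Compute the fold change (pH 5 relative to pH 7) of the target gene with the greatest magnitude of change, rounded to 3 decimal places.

0.025

gene E: ΔΔCt = (29.46−15.92) − (30.61−16.28) = 13.54 − 14.33 = -0.79; fold change = 2^0.79 = 1.729
gene F: ΔΔCt = (27.65−15.92) − (24.03−16.28) = 11.73 − 7.75 = 3.98; fold change = 2^-3.98 = 0.063
gene B: ΔΔCt = (24.29−15.92) − (19.35−16.28) = 8.37 − 3.07 = 5.30; fold change = 2^-5.30 = 0.025
gene B has the largest |ΔΔCt| = 5.30.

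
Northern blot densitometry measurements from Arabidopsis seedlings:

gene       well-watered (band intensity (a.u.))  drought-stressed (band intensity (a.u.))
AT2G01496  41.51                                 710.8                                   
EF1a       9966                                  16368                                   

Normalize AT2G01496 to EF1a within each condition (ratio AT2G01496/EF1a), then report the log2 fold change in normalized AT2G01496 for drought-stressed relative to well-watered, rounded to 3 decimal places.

3.382

AT2G01496/EF1a (well-watered) = 41.51 / 9966 = 0.0041652
AT2G01496/EF1a (drought-stressed) = 710.8 / 16368 = 0.043426
Fold change = 0.043426 / 0.0041652 = 10.4261
log2(10.4261) = 3.3821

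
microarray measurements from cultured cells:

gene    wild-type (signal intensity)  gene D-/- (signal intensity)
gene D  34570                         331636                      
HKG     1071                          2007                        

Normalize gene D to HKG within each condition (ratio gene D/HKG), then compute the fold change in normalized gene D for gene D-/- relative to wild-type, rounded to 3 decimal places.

5.119

gene D/HKG (wild-type) = 34570 / 1071 = 32.278
gene D/HKG (gene D-/-) = 331636 / 2007 = 165.24
Fold change = 165.24 / 32.278 = 5.1192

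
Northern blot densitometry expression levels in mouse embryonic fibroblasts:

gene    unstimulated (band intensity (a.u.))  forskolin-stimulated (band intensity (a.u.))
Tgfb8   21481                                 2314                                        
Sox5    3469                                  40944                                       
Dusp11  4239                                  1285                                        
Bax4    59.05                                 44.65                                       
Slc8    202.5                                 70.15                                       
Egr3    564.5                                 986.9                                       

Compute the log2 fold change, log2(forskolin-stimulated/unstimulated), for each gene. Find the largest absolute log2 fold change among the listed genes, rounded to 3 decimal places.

3.561

log2(2314/21481) = -3.215  (Tgfb8)
log2(40944/3469) = 3.561  (Sox5)
log2(1285/4239) = -1.722  (Dusp11)
log2(44.65/59.05) = -0.403  (Bax4)
log2(70.15/202.5) = -1.529  (Slc8)
log2(986.9/564.5) = 0.806  (Egr3)
The largest magnitude belongs to Sox5.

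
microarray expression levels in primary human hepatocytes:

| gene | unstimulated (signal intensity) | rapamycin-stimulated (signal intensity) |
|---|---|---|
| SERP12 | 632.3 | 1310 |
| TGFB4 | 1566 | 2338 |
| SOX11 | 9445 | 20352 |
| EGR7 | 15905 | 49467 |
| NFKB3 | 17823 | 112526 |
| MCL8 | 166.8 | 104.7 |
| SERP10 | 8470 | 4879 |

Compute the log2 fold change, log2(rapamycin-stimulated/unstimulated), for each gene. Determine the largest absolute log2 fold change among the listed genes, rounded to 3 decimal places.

2.658

log2(1310/632.3) = 1.051  (SERP12)
log2(2338/1566) = 0.578  (TGFB4)
log2(20352/9445) = 1.108  (SOX11)
log2(49467/15905) = 1.637  (EGR7)
log2(112526/17823) = 2.658  (NFKB3)
log2(104.7/166.8) = -0.672  (MCL8)
log2(4879/8470) = -0.796  (SERP10)
The largest magnitude belongs to NFKB3.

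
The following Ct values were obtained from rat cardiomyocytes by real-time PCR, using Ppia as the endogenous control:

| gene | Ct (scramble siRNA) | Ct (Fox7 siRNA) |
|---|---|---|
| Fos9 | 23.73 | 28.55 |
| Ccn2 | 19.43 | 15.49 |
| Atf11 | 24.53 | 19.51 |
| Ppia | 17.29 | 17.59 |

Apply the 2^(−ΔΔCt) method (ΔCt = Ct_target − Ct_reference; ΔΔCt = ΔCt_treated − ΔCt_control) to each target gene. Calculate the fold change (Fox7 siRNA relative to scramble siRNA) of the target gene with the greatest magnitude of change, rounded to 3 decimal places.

Fos9: ΔΔCt = (28.55−17.59) − (23.73−17.29) = 10.96 − 6.44 = 4.52; fold change = 2^-4.52 = 0.044
Ccn2: ΔΔCt = (15.49−17.59) − (19.43−17.29) = -2.10 − 2.14 = -4.24; fold change = 2^4.24 = 18.896
Atf11: ΔΔCt = (19.51−17.59) − (24.53−17.29) = 1.92 − 7.24 = -5.32; fold change = 2^5.32 = 39.947
Atf11 has the largest |ΔΔCt| = 5.32.

39.947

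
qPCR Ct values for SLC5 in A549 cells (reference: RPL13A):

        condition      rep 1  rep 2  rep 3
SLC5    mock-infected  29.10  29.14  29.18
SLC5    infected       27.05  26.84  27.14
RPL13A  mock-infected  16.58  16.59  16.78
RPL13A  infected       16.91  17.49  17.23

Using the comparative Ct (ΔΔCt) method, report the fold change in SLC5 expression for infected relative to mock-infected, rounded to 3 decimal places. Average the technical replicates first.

6.453

Mean Ct: SLC5 mock-infected 29.140; SLC5 infected 27.010; RPL13A mock-infected 16.650; RPL13A infected 17.210
ΔCt(mock-infected) = 29.140 − 16.650 = 12.490
ΔCt(infected) = 27.010 − 17.210 = 9.800
ΔΔCt = 9.800 − 12.490 = -2.690
Fold change = 2^(−(-2.690)) = 2^2.690 = 6.4531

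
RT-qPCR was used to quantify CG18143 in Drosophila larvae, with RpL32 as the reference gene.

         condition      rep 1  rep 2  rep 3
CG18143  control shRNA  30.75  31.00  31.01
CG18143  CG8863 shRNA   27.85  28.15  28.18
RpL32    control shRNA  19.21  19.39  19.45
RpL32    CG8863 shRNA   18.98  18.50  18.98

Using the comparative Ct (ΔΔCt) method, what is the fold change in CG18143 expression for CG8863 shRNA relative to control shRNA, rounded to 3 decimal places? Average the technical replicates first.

5.028

Mean Ct: CG18143 control shRNA 30.920; CG18143 CG8863 shRNA 28.060; RpL32 control shRNA 19.350; RpL32 CG8863 shRNA 18.820
ΔCt(control shRNA) = 30.920 − 19.350 = 11.570
ΔCt(CG8863 shRNA) = 28.060 − 18.820 = 9.240
ΔΔCt = 9.240 − 11.570 = -2.330
Fold change = 2^(−(-2.330)) = 2^2.330 = 5.0281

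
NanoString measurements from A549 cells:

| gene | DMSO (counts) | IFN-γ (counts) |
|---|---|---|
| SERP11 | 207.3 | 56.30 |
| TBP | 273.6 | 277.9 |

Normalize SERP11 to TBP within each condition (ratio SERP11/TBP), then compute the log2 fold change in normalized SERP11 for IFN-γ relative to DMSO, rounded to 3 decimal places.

SERP11/TBP (DMSO) = 207.3 / 273.6 = 0.75768
SERP11/TBP (IFN-γ) = 56.30 / 277.9 = 0.20259
Fold change = 0.20259 / 0.75768 = 0.2674
log2(0.2674) = -1.9030

-1.903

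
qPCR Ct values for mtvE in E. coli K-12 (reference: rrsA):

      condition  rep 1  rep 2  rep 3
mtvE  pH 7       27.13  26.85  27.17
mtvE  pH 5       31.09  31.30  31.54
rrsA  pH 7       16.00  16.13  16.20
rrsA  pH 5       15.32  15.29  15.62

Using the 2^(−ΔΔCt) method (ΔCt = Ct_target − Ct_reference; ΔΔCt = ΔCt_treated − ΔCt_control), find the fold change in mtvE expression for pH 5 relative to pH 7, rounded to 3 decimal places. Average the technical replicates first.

0.032

Mean Ct: mtvE pH 7 27.050; mtvE pH 5 31.310; rrsA pH 7 16.110; rrsA pH 5 15.410
ΔCt(pH 7) = 27.050 − 16.110 = 10.940
ΔCt(pH 5) = 31.310 − 15.410 = 15.900
ΔΔCt = 15.900 − 10.940 = 4.960
Fold change = 2^(−4.960) = 0.0321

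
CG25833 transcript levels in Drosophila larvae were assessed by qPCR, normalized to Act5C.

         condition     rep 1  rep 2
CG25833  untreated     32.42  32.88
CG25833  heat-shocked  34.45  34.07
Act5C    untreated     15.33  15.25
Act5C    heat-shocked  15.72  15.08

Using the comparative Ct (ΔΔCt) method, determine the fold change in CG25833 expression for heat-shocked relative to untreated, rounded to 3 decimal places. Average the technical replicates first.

0.354

Mean Ct: CG25833 untreated 32.650; CG25833 heat-shocked 34.260; Act5C untreated 15.290; Act5C heat-shocked 15.400
ΔCt(untreated) = 32.650 − 15.290 = 17.360
ΔCt(heat-shocked) = 34.260 − 15.400 = 18.860
ΔΔCt = 18.860 − 17.360 = 1.500
Fold change = 2^(−1.500) = 0.3536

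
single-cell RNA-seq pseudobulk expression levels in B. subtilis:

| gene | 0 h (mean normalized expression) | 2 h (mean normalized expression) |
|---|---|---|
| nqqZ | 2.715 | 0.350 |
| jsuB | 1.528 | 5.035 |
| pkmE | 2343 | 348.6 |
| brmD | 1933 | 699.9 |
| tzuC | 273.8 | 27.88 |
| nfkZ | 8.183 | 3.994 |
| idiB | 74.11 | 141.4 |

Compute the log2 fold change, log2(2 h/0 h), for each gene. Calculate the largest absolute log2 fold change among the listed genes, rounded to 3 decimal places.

3.296

log2(0.350/2.715) = -2.956  (nqqZ)
log2(5.035/1.528) = 1.720  (jsuB)
log2(348.6/2343) = -2.749  (pkmE)
log2(699.9/1933) = -1.466  (brmD)
log2(27.88/273.8) = -3.296  (tzuC)
log2(3.994/8.183) = -1.035  (nfkZ)
log2(141.4/74.11) = 0.932  (idiB)
The largest magnitude belongs to tzuC.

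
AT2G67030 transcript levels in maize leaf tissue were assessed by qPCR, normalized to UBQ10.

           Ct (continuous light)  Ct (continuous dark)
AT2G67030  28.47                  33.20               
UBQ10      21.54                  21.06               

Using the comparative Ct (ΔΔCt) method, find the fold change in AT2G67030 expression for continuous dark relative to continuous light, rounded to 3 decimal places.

ΔCt(continuous light) = 28.470 − 21.540 = 6.930
ΔCt(continuous dark) = 33.200 − 21.060 = 12.140
ΔΔCt = 12.140 − 6.930 = 5.210
Fold change = 2^(−5.210) = 0.0270

0.027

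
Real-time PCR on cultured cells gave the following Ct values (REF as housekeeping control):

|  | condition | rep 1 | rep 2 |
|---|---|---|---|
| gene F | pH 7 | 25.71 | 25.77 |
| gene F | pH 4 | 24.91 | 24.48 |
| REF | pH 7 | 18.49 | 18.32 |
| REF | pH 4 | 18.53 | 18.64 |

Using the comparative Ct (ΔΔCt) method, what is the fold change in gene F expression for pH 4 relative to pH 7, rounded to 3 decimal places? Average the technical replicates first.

2.338

Mean Ct: gene F pH 7 25.740; gene F pH 4 24.695; REF pH 7 18.405; REF pH 4 18.585
ΔCt(pH 7) = 25.740 − 18.405 = 7.335
ΔCt(pH 4) = 24.695 − 18.585 = 6.110
ΔΔCt = 6.110 − 7.335 = -1.225
Fold change = 2^(−(-1.225)) = 2^1.225 = 2.3376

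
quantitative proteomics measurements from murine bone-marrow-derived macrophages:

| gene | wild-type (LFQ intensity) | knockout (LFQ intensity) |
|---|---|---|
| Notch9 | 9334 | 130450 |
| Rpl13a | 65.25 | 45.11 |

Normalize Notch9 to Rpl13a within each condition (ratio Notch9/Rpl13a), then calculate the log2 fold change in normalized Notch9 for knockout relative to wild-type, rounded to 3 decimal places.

Notch9/Rpl13a (wild-type) = 9334 / 65.25 = 143.05
Notch9/Rpl13a (knockout) = 130450 / 45.11 = 2891.8
Fold change = 2891.8 / 143.05 = 20.2155
log2(20.2155) = 4.3374

4.337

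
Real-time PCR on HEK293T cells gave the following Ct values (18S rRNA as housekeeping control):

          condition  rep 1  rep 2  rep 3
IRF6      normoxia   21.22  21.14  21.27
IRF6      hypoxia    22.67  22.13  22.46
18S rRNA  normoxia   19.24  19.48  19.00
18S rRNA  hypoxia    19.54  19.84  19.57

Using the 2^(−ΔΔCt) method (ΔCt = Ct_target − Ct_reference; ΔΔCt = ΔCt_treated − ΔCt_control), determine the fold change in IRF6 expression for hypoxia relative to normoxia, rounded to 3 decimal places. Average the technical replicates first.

Mean Ct: IRF6 normoxia 21.210; IRF6 hypoxia 22.420; 18S rRNA normoxia 19.240; 18S rRNA hypoxia 19.650
ΔCt(normoxia) = 21.210 − 19.240 = 1.970
ΔCt(hypoxia) = 22.420 − 19.650 = 2.770
ΔΔCt = 2.770 − 1.970 = 0.800
Fold change = 2^(−0.800) = 0.5743

0.574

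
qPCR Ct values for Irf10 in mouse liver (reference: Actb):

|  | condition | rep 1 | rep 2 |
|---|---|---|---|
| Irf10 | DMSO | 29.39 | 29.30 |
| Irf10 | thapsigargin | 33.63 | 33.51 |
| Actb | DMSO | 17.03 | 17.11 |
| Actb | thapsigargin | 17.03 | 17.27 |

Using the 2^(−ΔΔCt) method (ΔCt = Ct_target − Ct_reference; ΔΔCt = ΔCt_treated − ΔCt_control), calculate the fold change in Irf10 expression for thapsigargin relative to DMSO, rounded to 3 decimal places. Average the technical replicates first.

Mean Ct: Irf10 DMSO 29.345; Irf10 thapsigargin 33.570; Actb DMSO 17.070; Actb thapsigargin 17.150
ΔCt(DMSO) = 29.345 − 17.070 = 12.275
ΔCt(thapsigargin) = 33.570 − 17.150 = 16.420
ΔΔCt = 16.420 − 12.275 = 4.145
Fold change = 2^(−4.145) = 0.0565

0.057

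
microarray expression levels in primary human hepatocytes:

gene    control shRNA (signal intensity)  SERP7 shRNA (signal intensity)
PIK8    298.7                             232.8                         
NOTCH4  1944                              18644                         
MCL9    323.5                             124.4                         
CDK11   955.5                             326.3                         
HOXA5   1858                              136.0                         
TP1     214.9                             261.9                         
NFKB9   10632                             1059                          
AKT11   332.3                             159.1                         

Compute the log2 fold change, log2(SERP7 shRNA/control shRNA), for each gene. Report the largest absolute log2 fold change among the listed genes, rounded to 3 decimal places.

log2(232.8/298.7) = -0.360  (PIK8)
log2(18644/1944) = 3.262  (NOTCH4)
log2(124.4/323.5) = -1.379  (MCL9)
log2(326.3/955.5) = -1.550  (CDK11)
log2(136.0/1858) = -3.772  (HOXA5)
log2(261.9/214.9) = 0.285  (TP1)
log2(1059/10632) = -3.328  (NFKB9)
log2(159.1/332.3) = -1.063  (AKT11)
The largest magnitude belongs to HOXA5.

3.772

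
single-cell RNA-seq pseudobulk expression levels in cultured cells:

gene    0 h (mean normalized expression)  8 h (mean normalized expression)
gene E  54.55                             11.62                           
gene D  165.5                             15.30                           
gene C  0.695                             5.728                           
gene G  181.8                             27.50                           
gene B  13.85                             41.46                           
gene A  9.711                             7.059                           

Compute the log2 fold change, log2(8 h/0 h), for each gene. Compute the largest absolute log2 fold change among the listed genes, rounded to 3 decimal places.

3.435

log2(11.62/54.55) = -2.231  (gene E)
log2(15.30/165.5) = -3.435  (gene D)
log2(5.728/0.695) = 3.043  (gene C)
log2(27.50/181.8) = -2.725  (gene G)
log2(41.46/13.85) = 1.582  (gene B)
log2(7.059/9.711) = -0.460  (gene A)
The largest magnitude belongs to gene D.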